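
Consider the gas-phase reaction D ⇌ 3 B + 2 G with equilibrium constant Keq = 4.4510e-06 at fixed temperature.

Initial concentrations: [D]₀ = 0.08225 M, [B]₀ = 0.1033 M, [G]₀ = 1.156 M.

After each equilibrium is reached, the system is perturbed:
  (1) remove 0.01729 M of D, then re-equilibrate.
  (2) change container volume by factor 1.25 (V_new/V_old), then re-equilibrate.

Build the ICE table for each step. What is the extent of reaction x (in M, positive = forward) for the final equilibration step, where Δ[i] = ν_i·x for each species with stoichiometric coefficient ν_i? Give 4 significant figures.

x = 6.4901e-04 M

Q₀ = 0.01791 vs Keq = 4.4510e-06 ⇒ Q>K, reverse
Step 1:
                  D         B         G
  Initial   0.08225    0.1033     1.156
  Change    0.03193  -0.09578  -0.06385
  Equil      0.1142  0.007525     1.092
  solve Keq expr → x = -0.03193; check Q = 4.4510e-06
Then remove 0.01729 M of D.
Step 2:
                  D         B         G
  Initial   0.09689  0.007525     1.092
  Change  1.3214e-04 -3.9641e-04 -2.6428e-04
  Equil     0.09702  0.007128     1.092
  solve Keq expr → x = -1.3214e-04; check Q = 4.4510e-06
Then change container volume by factor 1.25 (V_new/V_old).
Step 3:
                  D         B         G
  Initial   0.07761  0.005703    0.8735
  Change  -6.4901e-04  0.001947  0.001298
  Equil     0.07696   0.00765    0.8748
  solve Keq expr → x = 6.4901e-04; check Q = 4.4510e-06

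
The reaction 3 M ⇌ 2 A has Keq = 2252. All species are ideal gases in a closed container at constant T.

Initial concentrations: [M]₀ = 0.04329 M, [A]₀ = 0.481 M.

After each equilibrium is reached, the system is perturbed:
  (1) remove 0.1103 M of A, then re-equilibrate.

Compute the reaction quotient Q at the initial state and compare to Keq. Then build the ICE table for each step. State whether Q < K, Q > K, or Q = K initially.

Q₀ = 2852; Q > K (proceeds reverse)

Q₀ = 2852 vs Keq = 2252 ⇒ Q>K, reverse
Step 1:
                   M          A
  Initial    0.04329      0.481
  Change    0.003398  -0.002265
  Equil      0.04669     0.4787
  solve Keq expr → x = -0.001133; check Q = 2252
Then remove 0.1103 M of A.
Step 2:
                   M          A
  Initial    0.04669     0.3684
  Change   -0.007142   0.004762
  Equil      0.03955     0.3732
  solve Keq expr → x = 0.002381; check Q = 2252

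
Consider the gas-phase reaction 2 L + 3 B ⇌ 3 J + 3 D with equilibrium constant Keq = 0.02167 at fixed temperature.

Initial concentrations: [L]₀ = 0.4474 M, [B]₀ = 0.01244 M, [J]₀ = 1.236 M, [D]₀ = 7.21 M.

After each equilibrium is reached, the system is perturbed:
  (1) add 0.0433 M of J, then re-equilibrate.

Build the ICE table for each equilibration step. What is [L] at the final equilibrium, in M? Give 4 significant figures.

Q₀ = 1.8366e+09 vs Keq = 0.02167 ⇒ Q>K, reverse
Step 1:
                  L         B         J         D
  Initial    0.4474   0.01244     1.236      7.21
  Change     0.7821     1.173    -1.173    -1.173
  Equil        1.23     1.186   0.06284     6.037
  solve Keq expr → x = -0.3911; check Q = 0.02167
Then add 0.0433 M of J.
Step 2:
                  L         B         J         D
  Initial      1.23     1.186    0.1061     6.037
  Change    0.02655   0.03982  -0.03982  -0.03982
  Equil       1.256     1.225   0.06632     5.997
  solve Keq expr → x = -0.01327; check Q = 0.02167

[L]_eq = 1.256 M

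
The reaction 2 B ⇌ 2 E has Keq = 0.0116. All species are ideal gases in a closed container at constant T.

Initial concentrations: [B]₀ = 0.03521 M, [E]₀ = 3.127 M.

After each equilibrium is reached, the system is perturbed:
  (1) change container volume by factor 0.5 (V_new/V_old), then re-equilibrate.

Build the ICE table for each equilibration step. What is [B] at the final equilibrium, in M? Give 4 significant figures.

[B]_eq = 5.709 M

Q₀ = 7887 vs Keq = 0.0116 ⇒ Q>K, reverse
Step 1:
                  B         E
  I         0.03521     3.127
  C            2.82     -2.82
  E           2.855    0.3075
  solve Keq expr → x = -1.41; check Q = 0.0116
Then change container volume by factor 0.5 (V_new/V_old).
Step 2:
                  B         E
  I           5.709    0.6149
  C               0         0
  E           5.709    0.6149
  solve Keq expr → x = 0; check Q = 0.0116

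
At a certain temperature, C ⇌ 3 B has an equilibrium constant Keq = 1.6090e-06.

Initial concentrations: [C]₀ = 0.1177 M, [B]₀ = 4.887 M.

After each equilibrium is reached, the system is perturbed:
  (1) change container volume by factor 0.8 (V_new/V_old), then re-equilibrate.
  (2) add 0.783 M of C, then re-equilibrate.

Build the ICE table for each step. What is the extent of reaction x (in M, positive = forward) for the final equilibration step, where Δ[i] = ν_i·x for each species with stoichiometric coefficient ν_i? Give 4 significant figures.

Q₀ = 991.6 vs Keq = 1.6090e-06 ⇒ Q>K, reverse
Step 1:
                    C           B
  Initial      0.1177       4.887
  Change        1.624      -4.873
  Equil         1.742      0.0141
  solve Keq expr → x = -1.624; check Q = 1.6090e-06
Then change container volume by factor 0.8 (V_new/V_old).
Step 2:
                    C           B
  Initial       2.178     0.01762
  Change   8.1142e-04   -0.002434
  Equil         2.178     0.01519
  solve Keq expr → x = -8.1142e-04; check Q = 1.6090e-06
Then add 0.783 M of C.
Step 3:
                    C           B
  Initial       2.961     0.01519
  Change  -5.4540e-04    0.001636
  Equil         2.961     0.01683
  solve Keq expr → x = 5.4540e-04; check Q = 1.6090e-06

x = 5.4540e-04 M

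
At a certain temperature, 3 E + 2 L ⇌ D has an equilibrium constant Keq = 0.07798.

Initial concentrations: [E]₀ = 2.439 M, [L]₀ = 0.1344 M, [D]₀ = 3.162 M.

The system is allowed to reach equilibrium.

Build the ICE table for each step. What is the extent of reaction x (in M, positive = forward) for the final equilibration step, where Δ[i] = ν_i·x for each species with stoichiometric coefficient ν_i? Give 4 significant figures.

x = -0.3763 M

Q₀ = 12.07 vs Keq = 0.07798 ⇒ Q>K, reverse
Step 1:
                  E         L         D
  I           2.439    0.1344     3.162
  C           1.129    0.7525   -0.3763
  E           3.568    0.8869     2.786
  solve Keq expr → x = -0.3763; check Q = 0.07798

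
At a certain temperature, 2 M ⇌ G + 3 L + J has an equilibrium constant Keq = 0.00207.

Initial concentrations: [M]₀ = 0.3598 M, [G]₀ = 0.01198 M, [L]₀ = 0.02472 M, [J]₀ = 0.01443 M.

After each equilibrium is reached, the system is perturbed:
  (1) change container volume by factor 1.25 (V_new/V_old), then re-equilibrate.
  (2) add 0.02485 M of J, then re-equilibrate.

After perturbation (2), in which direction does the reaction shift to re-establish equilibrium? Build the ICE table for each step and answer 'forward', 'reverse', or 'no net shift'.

Direction: reverse

Q₀ = 2.0172e-08 vs Keq = 0.00207 ⇒ Q<K, forward
Step 1:
                    M           G           L           J
  I            0.3598     0.01198     0.02472     0.01443
  C           -0.1428     0.07138      0.2142     0.07138
  E             0.217     0.08336      0.2389     0.08581
  solve Keq expr → x = 0.07138; check Q = 0.00207
Then change container volume by factor 1.25 (V_new/V_old).
Step 2:
                    M           G           L           J
  I            0.1736     0.06669      0.1911     0.06865
  C          -0.01382    0.006911     0.02073    0.006911
  E            0.1598      0.0736      0.2118     0.07556
  solve Keq expr → x = 0.006911; check Q = 0.00207
Then add 0.02485 M of J.
Step 3:
                    M           G           L           J
  I            0.1598      0.0736      0.2118      0.1004
  C          0.006181   -0.003091   -0.009272   -0.003091
  E             0.166     0.07051      0.2026     0.09732
  solve Keq expr → x = -0.003091; check Q = 0.00207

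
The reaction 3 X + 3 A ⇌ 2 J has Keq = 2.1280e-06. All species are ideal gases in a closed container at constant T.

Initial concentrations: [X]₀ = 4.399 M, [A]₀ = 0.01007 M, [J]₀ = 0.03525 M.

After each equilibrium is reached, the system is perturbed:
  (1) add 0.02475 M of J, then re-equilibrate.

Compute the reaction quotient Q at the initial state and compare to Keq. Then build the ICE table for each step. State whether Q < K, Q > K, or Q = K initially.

Q₀ = 14.29; Q > K (proceeds reverse)

Q₀ = 14.29 vs Keq = 2.1280e-06 ⇒ Q>K, reverse
Step 1:
                   X          A          J
  I            4.399    0.01007    0.03525
  C          0.05255    0.05255   -0.03504
  E            4.452    0.06262 2.1471e-04
  solve Keq expr → x = -0.01752; check Q = 2.1280e-06
Then add 0.02475 M of J.
Step 2:
                   X          A          J
  I            4.452    0.06262    0.02496
  C          0.03679    0.03679   -0.02453
  E            4.488    0.09942 4.3482e-04
  solve Keq expr → x = -0.01226; check Q = 2.1280e-06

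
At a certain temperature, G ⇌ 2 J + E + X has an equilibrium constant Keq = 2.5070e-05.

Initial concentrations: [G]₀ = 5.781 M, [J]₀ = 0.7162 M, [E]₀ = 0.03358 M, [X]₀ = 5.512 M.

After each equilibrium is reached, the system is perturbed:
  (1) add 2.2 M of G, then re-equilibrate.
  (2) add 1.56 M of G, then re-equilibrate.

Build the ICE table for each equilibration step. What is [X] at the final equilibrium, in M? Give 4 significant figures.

[X]_eq = 5.479 M

Q₀ = 0.01642 vs Keq = 2.5070e-05 ⇒ Q>K, reverse
Step 1:
                    G           J           E           X
  init          5.781      0.7162     0.03358       5.512
  Δ           0.03352    -0.06703    -0.03352    -0.03352
  eq            5.815      0.6492  6.3139e-05       5.478
  solve Keq expr → x = -0.03352; check Q = 2.5070e-05
Then add 2.2 M of G.
Step 2:
                    G           J           E           X
  init          8.015      0.6492  6.3139e-05       5.478
  Δ       -2.3876e-05  4.7752e-05  2.3876e-05  2.3876e-05
  eq            8.014      0.6492  8.7015e-05       5.479
  solve Keq expr → x = 2.3876e-05; check Q = 2.5070e-05
Then add 1.56 M of G.
Step 3:
                    G           J           E           X
  init          9.574      0.6492  8.7015e-05       5.479
  Δ       -1.6926e-05  3.3852e-05  1.6926e-05  1.6926e-05
  eq            9.574      0.6492  1.0394e-04       5.479
  solve Keq expr → x = 1.6926e-05; check Q = 2.5070e-05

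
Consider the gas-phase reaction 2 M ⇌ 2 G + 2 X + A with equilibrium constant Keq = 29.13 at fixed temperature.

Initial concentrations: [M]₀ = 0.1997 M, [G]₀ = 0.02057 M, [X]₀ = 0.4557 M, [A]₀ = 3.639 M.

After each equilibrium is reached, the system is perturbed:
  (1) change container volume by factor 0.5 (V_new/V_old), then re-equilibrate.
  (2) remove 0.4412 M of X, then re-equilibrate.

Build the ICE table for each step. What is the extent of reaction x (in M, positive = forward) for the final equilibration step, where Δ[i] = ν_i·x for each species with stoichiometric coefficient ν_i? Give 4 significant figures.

x = 0.02038 M

Q₀ = 0.008018 vs Keq = 29.13 ⇒ Q<K, forward
Step 1:
                   M          G          X          A
  init        0.1997    0.02057     0.4557      3.639
  Δ            -0.16       0.16       0.16    0.07999
  eq         0.03972     0.1806     0.6157      3.719
  solve Keq expr → x = 0.07999; check Q = 29.13
Then change container volume by factor 0.5 (V_new/V_old).
Step 2:
                   M          G          X          A
  init       0.07944     0.3611      1.231      7.438
  Δ          0.08212   -0.08212   -0.08212   -0.04106
  eq          0.1616      0.279      1.149      7.397
  solve Keq expr → x = -0.04106; check Q = 29.13
Then remove 0.4412 M of X.
Step 3:
                   M          G          X          A
  init        0.1616      0.279      0.708      7.397
  Δ         -0.04075    0.04075    0.04075    0.02038
  eq          0.1208     0.3197     0.7488      7.417
  solve Keq expr → x = 0.02038; check Q = 29.13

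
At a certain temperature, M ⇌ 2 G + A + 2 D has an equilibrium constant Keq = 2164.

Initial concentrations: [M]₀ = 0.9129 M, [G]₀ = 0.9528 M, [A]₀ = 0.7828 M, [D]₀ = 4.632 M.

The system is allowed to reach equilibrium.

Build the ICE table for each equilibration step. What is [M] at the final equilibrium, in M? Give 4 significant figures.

[M]_eq = 0.1611 M

Q₀ = 16.7 vs Keq = 2164 ⇒ Q<K, forward
Step 1:
                   M          G          A          D
  I           0.9129     0.9528     0.7828      4.632
  C          -0.7518      1.504     0.7518      1.504
  E           0.1611      2.456      1.535      6.136
  solve Keq expr → x = 0.7518; check Q = 2164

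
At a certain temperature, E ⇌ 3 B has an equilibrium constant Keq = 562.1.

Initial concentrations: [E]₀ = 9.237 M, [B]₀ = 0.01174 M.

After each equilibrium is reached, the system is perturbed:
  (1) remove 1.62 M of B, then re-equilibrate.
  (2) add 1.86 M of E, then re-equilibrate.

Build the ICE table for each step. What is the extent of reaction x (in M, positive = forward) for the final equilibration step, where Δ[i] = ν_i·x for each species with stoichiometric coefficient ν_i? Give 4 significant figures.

Q₀ = 1.7518e-07 vs Keq = 562.1 ⇒ Q<K, forward
Step 1:
                    E           B
  I             9.237     0.01174
  C            -4.588       13.76
  E             4.649       13.77
  solve Keq expr → x = 4.588; check Q = 562.1
Then remove 1.62 M of B.
Step 2:
                    E           B
  I             4.649       12.15
  C           -0.4032        1.21
  E             4.246       13.36
  solve Keq expr → x = 0.4032; check Q = 562.1
Then add 1.86 M of E.
Step 3:
                    E           B
  I             6.106       13.36
  C           -0.4475       1.342
  E             5.659       14.71
  solve Keq expr → x = 0.4475; check Q = 562.1

x = 0.4475 M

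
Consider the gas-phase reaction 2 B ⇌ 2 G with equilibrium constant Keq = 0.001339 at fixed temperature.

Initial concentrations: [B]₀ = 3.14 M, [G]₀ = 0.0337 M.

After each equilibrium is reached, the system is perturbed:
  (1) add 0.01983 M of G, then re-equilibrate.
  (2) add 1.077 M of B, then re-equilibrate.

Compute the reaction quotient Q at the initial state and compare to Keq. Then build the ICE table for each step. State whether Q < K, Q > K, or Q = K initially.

Q₀ = 1.1519e-04; Q < K (proceeds forward)

Q₀ = 1.1519e-04 vs Keq = 0.001339 ⇒ Q<K, forward
Step 1:
                  B         G
  I            3.14    0.0337
  C        -0.07833   0.07833
  E           3.062     0.112
  solve Keq expr → x = 0.03917; check Q = 0.001339
Then add 0.01983 M of G.
Step 2:
                  B         G
  I           3.062    0.1319
  C         0.01913  -0.01913
  E           3.081    0.1127
  solve Keq expr → x = -0.009565; check Q = 0.001339
Then add 1.077 M of B.
Step 3:
                  B         G
  I           4.158    0.1127
  C        -0.03802   0.03802
  E            4.12    0.1508
  solve Keq expr → x = 0.01901; check Q = 0.001339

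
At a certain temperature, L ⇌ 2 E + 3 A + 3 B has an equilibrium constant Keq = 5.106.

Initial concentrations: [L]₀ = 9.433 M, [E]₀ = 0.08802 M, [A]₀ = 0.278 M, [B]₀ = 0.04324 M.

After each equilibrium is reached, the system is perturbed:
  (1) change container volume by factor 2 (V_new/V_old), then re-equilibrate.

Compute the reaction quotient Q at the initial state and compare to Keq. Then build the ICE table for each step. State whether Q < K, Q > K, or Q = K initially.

Q₀ = 1.4266e-09; Q < K (proceeds forward)

Q₀ = 1.4266e-09 vs Keq = 5.106 ⇒ Q<K, forward
Step 1:
                    L           E           A           B
  Initial       9.433     0.08802       0.278     0.04324
  Change      -0.5441       1.088       1.632       1.632
  Equil         8.889       1.176        1.91       1.676
  solve Keq expr → x = 0.5441; check Q = 5.106
Then change container volume by factor 2 (V_new/V_old).
Step 2:
                    L           E           A           B
  Initial       4.444      0.5881      0.9552      0.8378
  Change      -0.2438      0.4876      0.7314      0.7314
  Equil         4.201       1.076       1.687       1.569
  solve Keq expr → x = 0.2438; check Q = 5.106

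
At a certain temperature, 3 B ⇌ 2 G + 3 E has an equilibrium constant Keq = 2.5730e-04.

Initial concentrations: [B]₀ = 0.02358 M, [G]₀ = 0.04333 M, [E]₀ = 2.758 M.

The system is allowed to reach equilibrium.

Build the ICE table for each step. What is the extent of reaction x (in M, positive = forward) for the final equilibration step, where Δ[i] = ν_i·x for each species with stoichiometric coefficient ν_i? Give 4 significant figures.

x = -0.02162 M

Q₀ = 3004 vs Keq = 2.5730e-04 ⇒ Q>K, reverse
Step 1:
                    B           G           E
  init        0.02358     0.04333       2.758
  Δ           0.06485    -0.04323    -0.06485
  eq          0.08843  9.5443e-05       2.693
  solve Keq expr → x = -0.02162; check Q = 2.5730e-04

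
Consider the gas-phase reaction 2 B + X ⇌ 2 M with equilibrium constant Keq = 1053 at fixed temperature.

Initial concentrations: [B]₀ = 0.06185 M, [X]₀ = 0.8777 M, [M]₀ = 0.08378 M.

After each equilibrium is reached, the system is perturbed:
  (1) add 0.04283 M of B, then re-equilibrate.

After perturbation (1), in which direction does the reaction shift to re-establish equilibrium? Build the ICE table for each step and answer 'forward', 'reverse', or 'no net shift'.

Direction: forward

Q₀ = 2.091 vs Keq = 1053 ⇒ Q<K, forward
Step 1:
                    B           X           M
  init        0.06185      0.8777     0.08378
  Δ          -0.05714    -0.02857     0.05714
  eq         0.004713      0.8491      0.1409
  solve Keq expr → x = 0.02857; check Q = 1053
Then add 0.04283 M of B.
Step 2:
                    B           X           M
  init        0.04754      0.8491      0.1409
  Δ          -0.04137    -0.02069     0.04137
  eq         0.006172      0.8284      0.1823
  solve Keq expr → x = 0.02069; check Q = 1053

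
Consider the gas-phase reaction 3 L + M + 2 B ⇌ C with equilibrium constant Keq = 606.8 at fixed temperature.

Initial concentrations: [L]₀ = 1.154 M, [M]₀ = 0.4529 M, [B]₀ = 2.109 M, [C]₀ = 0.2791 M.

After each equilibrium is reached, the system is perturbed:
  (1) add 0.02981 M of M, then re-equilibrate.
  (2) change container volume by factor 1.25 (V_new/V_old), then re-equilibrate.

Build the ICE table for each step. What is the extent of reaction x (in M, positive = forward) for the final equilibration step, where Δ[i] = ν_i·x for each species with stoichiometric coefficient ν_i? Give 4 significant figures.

Q₀ = 0.09015 vs Keq = 606.8 ⇒ Q<K, forward
Step 1:
                    L           M           B           C
  Initial       1.154      0.4529       2.109      0.2791
  Change      -0.9955     -0.3318     -0.6637      0.3318
  Equil        0.1585      0.1211       1.445      0.6109
  solve Keq expr → x = 0.3318; check Q = 606.8
Then add 0.02981 M of M.
Step 2:
                    L           M           B           C
  Initial      0.1585      0.1509       1.445      0.6109
  Change     -0.00948    -0.00316    -0.00632     0.00316
  Equil         0.149      0.1477       1.439      0.6141
  solve Keq expr → x = 0.00316; check Q = 606.8
Then change container volume by factor 1.25 (V_new/V_old).
Step 3:
                    L           M           B           C
  Initial      0.1192      0.1182       1.151      0.4913
  Change      0.04293     0.01431     0.02862    -0.01431
  Equil        0.1621      0.1325        1.18       0.477
  solve Keq expr → x = -0.01431; check Q = 606.8

x = -0.01431 M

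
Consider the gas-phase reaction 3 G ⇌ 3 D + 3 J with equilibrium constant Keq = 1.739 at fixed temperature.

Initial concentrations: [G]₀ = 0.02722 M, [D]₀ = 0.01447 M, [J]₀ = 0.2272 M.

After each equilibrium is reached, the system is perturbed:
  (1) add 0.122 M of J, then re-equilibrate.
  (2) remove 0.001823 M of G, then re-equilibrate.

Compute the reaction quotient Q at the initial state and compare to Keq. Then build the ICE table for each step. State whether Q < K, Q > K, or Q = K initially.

Q₀ = 0.001762; Q < K (proceeds forward)

Q₀ = 0.001762 vs Keq = 1.739 ⇒ Q<K, forward
Step 1:
                  G         D         J
  Initial   0.02722   0.01447    0.2272
  Change   -0.02011   0.02011   0.02011
  Equil    0.007111   0.03458    0.2473
  solve Keq expr → x = 0.006703; check Q = 1.739
Then add 0.122 M of J.
Step 2:
                  G         D         J
  Initial  0.007111   0.03458    0.3693
  Change    0.00263  -0.00263  -0.00263
  Equil    0.009742   0.03195    0.3667
  solve Keq expr → x = -8.7679e-04; check Q = 1.739
Then remove 0.001823 M of G.
Step 3:
                  G         D         J
  Initial  0.007919   0.03195    0.3667
  Change    0.00137  -0.00137  -0.00137
  Equil    0.009289   0.03058    0.3653
  solve Keq expr → x = -4.5677e-04; check Q = 1.739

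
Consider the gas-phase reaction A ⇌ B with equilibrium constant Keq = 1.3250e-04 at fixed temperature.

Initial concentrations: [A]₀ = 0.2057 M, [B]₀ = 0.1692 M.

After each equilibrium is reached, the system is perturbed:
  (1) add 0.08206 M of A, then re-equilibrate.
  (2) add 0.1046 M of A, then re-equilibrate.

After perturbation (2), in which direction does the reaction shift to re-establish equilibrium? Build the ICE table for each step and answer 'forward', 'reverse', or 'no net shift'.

Direction: forward

Q₀ = 0.8226 vs Keq = 1.3250e-04 ⇒ Q>K, reverse
Step 1:
                   A          B
  init        0.2057     0.1692
  Δ           0.1692    -0.1692
  eq          0.3749 4.9668e-05
  solve Keq expr → x = -0.1692; check Q = 1.3250e-04
Then add 0.08206 M of A.
Step 2:
                   A          B
  init        0.4569 4.9668e-05
  Δ       -1.0872e-05 1.0872e-05
  eq          0.4569 6.0539e-05
  solve Keq expr → x = 1.0872e-05; check Q = 1.3250e-04
Then add 0.1046 M of A.
Step 3:
                   A          B
  init        0.5615 6.0539e-05
  Δ       -1.3858e-05 1.3858e-05
  eq          0.5615 7.4397e-05
  solve Keq expr → x = 1.3858e-05; check Q = 1.3250e-04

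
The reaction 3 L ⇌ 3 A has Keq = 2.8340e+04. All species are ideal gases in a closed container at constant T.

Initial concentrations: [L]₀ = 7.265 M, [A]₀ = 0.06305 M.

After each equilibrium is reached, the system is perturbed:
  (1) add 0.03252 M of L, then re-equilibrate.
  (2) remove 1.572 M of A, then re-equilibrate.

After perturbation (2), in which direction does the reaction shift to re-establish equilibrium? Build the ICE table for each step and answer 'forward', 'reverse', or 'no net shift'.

Direction: forward

Q₀ = 6.5365e-07 vs Keq = 2.8340e+04 ⇒ Q<K, forward
Step 1:
                    L           A
  init          7.265     0.06305
  Δ            -7.032       7.032
  eq           0.2327       7.095
  solve Keq expr → x = 2.344; check Q = 2.8340e+04
Then add 0.03252 M of L.
Step 2:
                    L           A
  init         0.2652       7.095
  Δ          -0.03149     0.03149
  eq           0.2338       7.127
  solve Keq expr → x = 0.0105; check Q = 2.8340e+04
Then remove 1.572 M of A.
Step 3:
                    L           A
  init         0.2338       5.555
  Δ          -0.04992     0.04992
  eq           0.1838       5.605
  solve Keq expr → x = 0.01664; check Q = 2.8340e+04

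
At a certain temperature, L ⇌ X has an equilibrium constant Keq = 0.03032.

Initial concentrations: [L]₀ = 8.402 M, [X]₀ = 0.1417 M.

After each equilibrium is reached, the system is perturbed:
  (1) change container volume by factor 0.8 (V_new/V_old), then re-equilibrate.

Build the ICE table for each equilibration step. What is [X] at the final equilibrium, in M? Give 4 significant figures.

[X]_eq = 0.3143 M

Q₀ = 0.01687 vs Keq = 0.03032 ⇒ Q<K, forward
Step 1:
                  L         X
  init        8.402    0.1417
  Δ         -0.1097    0.1097
  eq          8.292    0.2514
  solve Keq expr → x = 0.1097; check Q = 0.03032
Then change container volume by factor 0.8 (V_new/V_old).
Step 2:
                  L         X
  init        10.37    0.3143
  Δ               0         0
  eq          10.37    0.3143
  solve Keq expr → x = 0; check Q = 0.03032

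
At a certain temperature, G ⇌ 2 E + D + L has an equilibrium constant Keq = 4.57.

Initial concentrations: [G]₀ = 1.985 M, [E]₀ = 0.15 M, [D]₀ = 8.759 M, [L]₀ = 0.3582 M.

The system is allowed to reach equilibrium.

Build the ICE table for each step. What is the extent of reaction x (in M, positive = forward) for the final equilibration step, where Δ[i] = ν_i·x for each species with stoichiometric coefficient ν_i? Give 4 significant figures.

x = 0.4235 M

Q₀ = 0.03556 vs Keq = 4.57 ⇒ Q<K, forward
Step 1:
                  G         E         D         L
  Initial     1.985      0.15     8.759    0.3582
  Change    -0.4235    0.8471    0.4235    0.4235
  Equil       1.561    0.9971     9.183    0.7817
  solve Keq expr → x = 0.4235; check Q = 4.57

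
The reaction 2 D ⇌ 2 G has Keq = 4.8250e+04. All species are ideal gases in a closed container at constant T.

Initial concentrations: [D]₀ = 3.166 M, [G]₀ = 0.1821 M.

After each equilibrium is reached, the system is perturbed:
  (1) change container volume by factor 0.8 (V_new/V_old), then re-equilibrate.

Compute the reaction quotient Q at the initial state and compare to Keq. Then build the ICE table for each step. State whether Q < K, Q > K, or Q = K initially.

Q₀ = 0.003308; Q < K (proceeds forward)

Q₀ = 0.003308 vs Keq = 4.8250e+04 ⇒ Q<K, forward
Step 1:
                    D           G
  I             3.166      0.1821
  C            -3.151       3.151
  E           0.01517       3.333
  solve Keq expr → x = 1.575; check Q = 4.8250e+04
Then change container volume by factor 0.8 (V_new/V_old).
Step 2:
                    D           G
  I           0.01897       4.166
  C                 0           0
  E           0.01897       4.166
  solve Keq expr → x = 0; check Q = 4.8250e+04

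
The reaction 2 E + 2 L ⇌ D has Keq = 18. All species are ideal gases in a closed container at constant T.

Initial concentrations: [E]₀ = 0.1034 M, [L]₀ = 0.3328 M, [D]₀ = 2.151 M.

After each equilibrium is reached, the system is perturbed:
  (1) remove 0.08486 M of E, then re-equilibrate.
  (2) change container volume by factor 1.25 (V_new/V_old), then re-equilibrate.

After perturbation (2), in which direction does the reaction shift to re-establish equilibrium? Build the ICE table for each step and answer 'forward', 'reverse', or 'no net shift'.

Q₀ = 1816 vs Keq = 18 ⇒ Q>K, reverse
Step 1:
                   E          L          D
  Initial     0.1034     0.3328      2.151
  Change      0.3682     0.3682    -0.1841
  Equil       0.4716      0.701      1.967
  solve Keq expr → x = -0.1841; check Q = 18
Then remove 0.08486 M of E.
Step 2:
                   E          L          D
  Initial     0.3867      0.701      1.967
  Change      0.0504     0.0504    -0.0252
  Equil       0.4371     0.7514      1.942
  solve Keq expr → x = -0.0252; check Q = 18
Then change container volume by factor 1.25 (V_new/V_old).
Step 3:
                   E          L          D
  Initial     0.3497     0.6011      1.553
  Change     0.07766    0.07766   -0.03883
  Equil       0.4274     0.6788      1.515
  solve Keq expr → x = -0.03883; check Q = 18

Direction: reverse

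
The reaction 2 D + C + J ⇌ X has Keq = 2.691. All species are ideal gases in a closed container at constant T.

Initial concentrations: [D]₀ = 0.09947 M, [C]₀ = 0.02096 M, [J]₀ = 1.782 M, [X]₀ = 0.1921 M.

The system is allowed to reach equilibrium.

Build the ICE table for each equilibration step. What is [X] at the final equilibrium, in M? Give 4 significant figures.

Q₀ = 519.8 vs Keq = 2.691 ⇒ Q>K, reverse
Step 1:
                    D           C           J           X
  I           0.09947     0.02096       1.782      0.1921
  C            0.2314      0.1157      0.1157     -0.1157
  E            0.3309      0.1367       1.898      0.0764
  solve Keq expr → x = -0.1157; check Q = 2.691

[X]_eq = 0.0764 M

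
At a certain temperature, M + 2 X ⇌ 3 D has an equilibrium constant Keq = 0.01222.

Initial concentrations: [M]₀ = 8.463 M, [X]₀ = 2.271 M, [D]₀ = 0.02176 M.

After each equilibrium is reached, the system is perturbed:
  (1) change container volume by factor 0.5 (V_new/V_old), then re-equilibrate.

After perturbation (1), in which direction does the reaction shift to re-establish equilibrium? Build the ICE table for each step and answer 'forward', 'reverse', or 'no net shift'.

Q₀ = 2.3606e-07 vs Keq = 0.01222 ⇒ Q<K, forward
Step 1:
                   M          X          D
  init         8.463      2.271    0.02176
  Δ          -0.2241    -0.4483     0.6724
  eq           8.239      1.823     0.6942
  solve Keq expr → x = 0.2241; check Q = 0.01222
Then change container volume by factor 0.5 (V_new/V_old).
Step 2:
                   M          X          D
  init         16.48      3.645      1.388
  Δ                0          0          0
  eq           16.48      3.645      1.388
  solve Keq expr → x = 0; check Q = 0.01222

Direction: no net shift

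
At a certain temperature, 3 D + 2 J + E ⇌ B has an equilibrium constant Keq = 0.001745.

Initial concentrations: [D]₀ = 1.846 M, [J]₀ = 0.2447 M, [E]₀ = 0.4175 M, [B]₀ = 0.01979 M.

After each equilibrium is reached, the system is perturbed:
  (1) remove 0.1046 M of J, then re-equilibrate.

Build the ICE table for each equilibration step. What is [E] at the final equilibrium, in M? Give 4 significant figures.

[E]_eq = 0.4371 M

Q₀ = 0.1258 vs Keq = 0.001745 ⇒ Q>K, reverse
Step 1:
                    D           J           E           B
  Initial       1.846      0.2447      0.4175     0.01979
  Change       0.0581     0.03873     0.01937    -0.01937
  Equil         1.904      0.2834      0.4369  4.2279e-04
  solve Keq expr → x = -0.01937; check Q = 0.001745
Then remove 0.1046 M of J.
Step 2:
                    D           J           E           B
  Initial       1.904      0.1788      0.4369  4.2279e-04
  Change   7.5965e-04  5.0643e-04  2.5322e-04 -2.5322e-04
  Equil         1.905      0.1793      0.4371  1.6957e-04
  solve Keq expr → x = -2.5322e-04; check Q = 0.001745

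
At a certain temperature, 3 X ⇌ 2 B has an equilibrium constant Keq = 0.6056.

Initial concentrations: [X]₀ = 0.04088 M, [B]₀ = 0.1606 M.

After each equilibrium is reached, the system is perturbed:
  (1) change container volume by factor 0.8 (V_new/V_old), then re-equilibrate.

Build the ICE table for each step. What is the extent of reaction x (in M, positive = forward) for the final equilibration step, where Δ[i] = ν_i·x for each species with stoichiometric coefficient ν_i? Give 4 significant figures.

Q₀ = 377.5 vs Keq = 0.6056 ⇒ Q>K, reverse
Step 1:
                   X          B
  I          0.04088     0.1606
  C           0.1463   -0.09756
  E           0.1872    0.06304
  solve Keq expr → x = -0.04878; check Q = 0.6056
Then change container volume by factor 0.8 (V_new/V_old).
Step 2:
                   X          B
  I            0.234     0.0788
  C        -0.007582   0.005055
  E           0.2264    0.08386
  solve Keq expr → x = 0.002527; check Q = 0.6056

x = 0.002527 M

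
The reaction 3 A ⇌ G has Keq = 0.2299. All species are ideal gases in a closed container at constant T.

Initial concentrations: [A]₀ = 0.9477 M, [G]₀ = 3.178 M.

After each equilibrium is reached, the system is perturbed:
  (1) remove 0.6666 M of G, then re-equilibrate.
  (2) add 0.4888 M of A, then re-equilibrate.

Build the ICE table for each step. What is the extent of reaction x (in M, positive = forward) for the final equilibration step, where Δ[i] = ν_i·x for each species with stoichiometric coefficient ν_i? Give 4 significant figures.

Q₀ = 3.734 vs Keq = 0.2299 ⇒ Q>K, reverse
Step 1:
                   A          G
  init        0.9477      3.178
  Δ            1.335    -0.4449
  eq           2.282      2.733
  solve Keq expr → x = -0.4449; check Q = 0.2299
Then remove 0.6666 M of G.
Step 2:
                   A          G
  init         2.282      2.067
  Δ          -0.1828    0.06095
  eq           2.099      2.127
  solve Keq expr → x = 0.06095; check Q = 0.2299
Then add 0.4888 M of A.
Step 3:
                   A          G
  init         2.588      2.127
  Δ          -0.4415     0.1472
  eq           2.147      2.275
  solve Keq expr → x = 0.1472; check Q = 0.2299

x = 0.1472 M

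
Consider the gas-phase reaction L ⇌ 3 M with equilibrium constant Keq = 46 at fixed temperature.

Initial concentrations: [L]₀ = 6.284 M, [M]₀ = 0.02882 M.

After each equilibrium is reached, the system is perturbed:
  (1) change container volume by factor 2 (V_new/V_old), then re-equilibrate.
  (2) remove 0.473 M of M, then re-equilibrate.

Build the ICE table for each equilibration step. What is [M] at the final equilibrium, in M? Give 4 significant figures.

Q₀ = 3.8093e-06 vs Keq = 46 ⇒ Q<K, forward
Step 1:
                   L          M
  init         6.284    0.02882
  Δ           -1.939      5.818
  eq           4.345      5.847
  solve Keq expr → x = 1.939; check Q = 46
Then change container volume by factor 2 (V_new/V_old).
Step 2:
                   L          M
  init         2.172      2.923
  Δ          -0.4557      1.367
  eq           1.717       4.29
  solve Keq expr → x = 0.4557; check Q = 46
Then remove 0.473 M of M.
Step 3:
                   L          M
  init         1.717      3.817
  Δ          -0.1227     0.3682
  eq           1.594      4.185
  solve Keq expr → x = 0.1227; check Q = 46

[M]_eq = 4.185 M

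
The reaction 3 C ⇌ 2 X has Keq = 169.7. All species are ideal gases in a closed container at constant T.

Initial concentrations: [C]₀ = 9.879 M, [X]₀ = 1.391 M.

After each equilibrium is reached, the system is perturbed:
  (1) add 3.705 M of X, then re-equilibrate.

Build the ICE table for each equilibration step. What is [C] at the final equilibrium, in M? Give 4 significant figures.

Q₀ = 0.002007 vs Keq = 169.7 ⇒ Q<K, forward
Step 1:
                   C          X
  I            9.879      1.391
  C           -9.186      6.124
  E            0.693      7.515
  solve Keq expr → x = 3.062; check Q = 169.7
Then add 3.705 M of X.
Step 2:
                   C          X
  I            0.693      11.22
  C           0.2049    -0.1366
  E           0.8979      11.08
  solve Keq expr → x = -0.0683; check Q = 169.7

[C]_eq = 0.8979 M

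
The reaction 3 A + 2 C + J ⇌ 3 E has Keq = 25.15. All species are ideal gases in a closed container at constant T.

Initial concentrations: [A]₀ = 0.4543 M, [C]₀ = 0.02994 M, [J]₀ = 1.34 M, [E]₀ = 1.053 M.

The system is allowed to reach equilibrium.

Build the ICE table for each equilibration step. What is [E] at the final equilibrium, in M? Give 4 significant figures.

[E]_eq = 0.7984 M

Q₀ = 1.0367e+04 vs Keq = 25.15 ⇒ Q>K, reverse
Step 1:
                    A           C           J           E
  I            0.4543     0.02994        1.34       1.053
  C            0.2546      0.1697     0.08486     -0.2546
  E            0.7089      0.1997       1.425      0.7984
  solve Keq expr → x = -0.08486; check Q = 25.15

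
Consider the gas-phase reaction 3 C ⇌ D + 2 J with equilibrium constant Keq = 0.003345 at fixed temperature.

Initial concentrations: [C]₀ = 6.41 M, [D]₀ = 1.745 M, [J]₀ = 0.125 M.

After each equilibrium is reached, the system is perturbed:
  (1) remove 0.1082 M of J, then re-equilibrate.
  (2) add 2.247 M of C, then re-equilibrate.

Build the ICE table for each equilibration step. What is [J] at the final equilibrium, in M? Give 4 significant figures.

Q₀ = 1.0352e-04 vs Keq = 0.003345 ⇒ Q<K, forward
Step 1:
                  C         D         J
  Initial      6.41     1.745     0.125
  Change    -0.6645    0.2215     0.443
  Equil       5.746     1.966     0.568
  solve Keq expr → x = 0.2215; check Q = 0.003345
Then remove 0.1082 M of J.
Step 2:
                  C         D         J
  Initial     5.746     1.966    0.4598
  Change    -0.1258   0.04194   0.08388
  Equil        5.62     2.008    0.5437
  solve Keq expr → x = 0.04194; check Q = 0.003345
Then add 2.247 M of C.
Step 3:
                  C         D         J
  Initial     7.867     2.008    0.5437
  Change    -0.3955    0.1318    0.2637
  Equil       7.471      2.14    0.8073
  solve Keq expr → x = 0.1318; check Q = 0.003345

[J]_eq = 0.8073 M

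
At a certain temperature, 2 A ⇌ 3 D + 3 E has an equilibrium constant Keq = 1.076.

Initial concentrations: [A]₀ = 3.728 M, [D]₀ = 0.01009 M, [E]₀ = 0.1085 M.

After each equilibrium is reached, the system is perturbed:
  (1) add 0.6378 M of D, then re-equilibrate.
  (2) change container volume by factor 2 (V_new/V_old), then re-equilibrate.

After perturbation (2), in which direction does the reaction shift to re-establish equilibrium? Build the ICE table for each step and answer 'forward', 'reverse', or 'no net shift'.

Q₀ = 9.4408e-11 vs Keq = 1.076 ⇒ Q<K, forward
Step 1:
                   A          D          E
  I            3.728    0.01009     0.1085
  C          -0.9138      1.371      1.371
  E            2.814      1.381      1.479
  solve Keq expr → x = 0.4569; check Q = 1.076
Then add 0.6378 M of D.
Step 2:
                   A          D          E
  I            2.814      2.019      1.479
  C           0.1771    -0.2656    -0.2656
  E            2.991      1.753      1.214
  solve Keq expr → x = -0.08855; check Q = 1.076
Then change container volume by factor 2 (V_new/V_old).
Step 3:
                   A          D          E
  I            1.496     0.8765     0.6068
  C          -0.2393     0.3589     0.3589
  E            1.256      1.235     0.9657
  solve Keq expr → x = 0.1196; check Q = 1.076

Direction: forward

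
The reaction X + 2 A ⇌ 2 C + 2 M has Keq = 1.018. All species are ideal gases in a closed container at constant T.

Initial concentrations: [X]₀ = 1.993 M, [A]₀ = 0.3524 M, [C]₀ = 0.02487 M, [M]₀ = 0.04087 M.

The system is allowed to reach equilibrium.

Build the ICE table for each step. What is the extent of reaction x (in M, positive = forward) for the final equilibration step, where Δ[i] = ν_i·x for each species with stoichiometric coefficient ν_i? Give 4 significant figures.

Q₀ = 4.1743e-06 vs Keq = 1.018 ⇒ Q<K, forward
Step 1:
                    X           A           C           M
  I             1.993      0.3524     0.02487     0.04087
  C           -0.1404     -0.2808      0.2808      0.2808
  E             1.853      0.0716      0.3057      0.3217
  solve Keq expr → x = 0.1404; check Q = 1.018

x = 0.1404 M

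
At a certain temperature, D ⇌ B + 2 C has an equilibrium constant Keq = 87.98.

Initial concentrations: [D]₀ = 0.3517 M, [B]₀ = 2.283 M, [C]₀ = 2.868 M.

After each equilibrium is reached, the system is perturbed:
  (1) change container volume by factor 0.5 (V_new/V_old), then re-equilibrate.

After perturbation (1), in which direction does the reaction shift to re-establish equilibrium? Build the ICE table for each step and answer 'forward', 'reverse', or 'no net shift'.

Q₀ = 53.39 vs Keq = 87.98 ⇒ Q<K, forward
Step 1:
                   D          B          C
  init        0.3517      2.283      2.868
  Δ         -0.09774    0.09774     0.1955
  eq           0.254      2.381      3.063
  solve Keq expr → x = 0.09774; check Q = 87.98
Then change container volume by factor 0.5 (V_new/V_old).
Step 2:
                   D          B          C
  init        0.5079      4.761      6.127
  Δ           0.6183    -0.6183     -1.237
  eq           1.126      4.143       4.89
  solve Keq expr → x = -0.6183; check Q = 87.98

Direction: reverse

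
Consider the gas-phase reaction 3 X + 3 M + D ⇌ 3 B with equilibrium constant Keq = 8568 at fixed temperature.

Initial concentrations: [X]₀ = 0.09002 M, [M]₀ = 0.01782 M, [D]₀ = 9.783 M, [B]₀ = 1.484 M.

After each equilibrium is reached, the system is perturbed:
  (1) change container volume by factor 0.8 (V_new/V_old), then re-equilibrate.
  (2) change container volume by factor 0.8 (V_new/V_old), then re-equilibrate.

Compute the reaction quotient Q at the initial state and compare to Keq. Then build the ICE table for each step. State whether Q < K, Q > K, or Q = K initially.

Q₀ = 8.0926e+07 vs Keq = 8568 ⇒ Q>K, reverse
Step 1:
                    X           M           D           B
  I           0.09002     0.01782       9.783       1.484
  C            0.1258      0.1258     0.04193     -0.1258
  E            0.2158      0.1436       9.825       1.358
  solve Keq expr → x = -0.04193; check Q = 8568
Then change container volume by factor 0.8 (V_new/V_old).
Step 2:
                    X           M           D           B
  I            0.2698      0.1795       12.28       1.698
  C          -0.02815    -0.02815   -0.009385     0.02815
  E            0.2416      0.1514       12.27       1.726
  solve Keq expr → x = 0.009385; check Q = 8568
Then change container volume by factor 0.8 (V_new/V_old).
Step 3:
                    X           M           D           B
  I             0.302      0.1892       15.34       2.157
  C           -0.0306     -0.0306     -0.0102      0.0306
  E            0.2714      0.1586       15.33       2.188
  solve Keq expr → x = 0.0102; check Q = 8568

Q₀ = 8.0926e+07; Q > K (proceeds reverse)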